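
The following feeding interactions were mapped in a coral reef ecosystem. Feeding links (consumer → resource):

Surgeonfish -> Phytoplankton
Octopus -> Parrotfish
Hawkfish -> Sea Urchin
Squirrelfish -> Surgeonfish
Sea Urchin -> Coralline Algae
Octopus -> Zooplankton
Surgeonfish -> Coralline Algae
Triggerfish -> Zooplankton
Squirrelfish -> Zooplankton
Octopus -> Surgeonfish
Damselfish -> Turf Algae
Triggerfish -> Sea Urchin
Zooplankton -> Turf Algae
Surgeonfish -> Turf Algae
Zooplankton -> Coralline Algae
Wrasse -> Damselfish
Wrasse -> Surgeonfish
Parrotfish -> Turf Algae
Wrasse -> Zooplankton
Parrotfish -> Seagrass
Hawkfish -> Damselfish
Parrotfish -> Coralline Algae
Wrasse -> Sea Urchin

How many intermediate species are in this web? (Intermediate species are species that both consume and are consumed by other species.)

Intermediate species (has both prey and predators): Damselfish, Parrotfish, Zooplankton, Surgeonfish, Sea Urchin.
Count: 5.

5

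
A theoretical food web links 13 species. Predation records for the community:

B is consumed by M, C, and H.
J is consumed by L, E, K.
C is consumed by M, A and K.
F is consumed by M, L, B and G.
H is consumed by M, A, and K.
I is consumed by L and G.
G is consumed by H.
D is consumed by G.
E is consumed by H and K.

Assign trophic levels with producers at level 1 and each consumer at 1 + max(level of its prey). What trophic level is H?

F is a producer → level 1.
G eats F (level 1); other prey at levels: I 1, D 1 → level 2.
H eats G (level 2); other prey at levels: B 2, E 2 → level 3.

Trophic level 3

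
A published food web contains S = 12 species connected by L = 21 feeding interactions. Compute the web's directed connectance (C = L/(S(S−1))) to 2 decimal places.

The web has S = 12 species and L = 21 feeding links.
C = L / (S(S−1)) = 21 / 132 = 0.1591 ≈ 0.16.

C = 0.16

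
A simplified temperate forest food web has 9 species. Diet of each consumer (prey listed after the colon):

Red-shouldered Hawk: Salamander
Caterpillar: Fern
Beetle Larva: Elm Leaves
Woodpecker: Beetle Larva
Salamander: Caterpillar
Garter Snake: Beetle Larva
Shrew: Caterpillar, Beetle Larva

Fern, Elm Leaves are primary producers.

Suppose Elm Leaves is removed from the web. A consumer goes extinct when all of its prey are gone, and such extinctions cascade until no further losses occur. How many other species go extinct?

3

Remove Elm Leaves.
Round 1: Beetle Larva (all prey gone) → extinct.
Round 2: Woodpecker (all prey gone), Garter Snake (all prey gone) → extinct.
No further losses. Total secondary extinctions: 3.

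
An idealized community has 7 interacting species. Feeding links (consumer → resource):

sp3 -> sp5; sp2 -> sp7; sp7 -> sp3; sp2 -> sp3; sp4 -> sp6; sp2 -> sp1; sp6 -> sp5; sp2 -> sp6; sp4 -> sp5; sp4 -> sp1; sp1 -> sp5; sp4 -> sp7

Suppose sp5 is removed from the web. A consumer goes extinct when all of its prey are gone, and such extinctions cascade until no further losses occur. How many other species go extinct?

Remove sp5.
Round 1: sp1 (all prey gone), sp3 (all prey gone), sp6 (all prey gone) → extinct.
Round 2: sp7 (all prey gone) → extinct.
Round 3: sp2 (all prey gone), sp4 (all prey gone) → extinct.
No further losses. Total secondary extinctions: 6.

6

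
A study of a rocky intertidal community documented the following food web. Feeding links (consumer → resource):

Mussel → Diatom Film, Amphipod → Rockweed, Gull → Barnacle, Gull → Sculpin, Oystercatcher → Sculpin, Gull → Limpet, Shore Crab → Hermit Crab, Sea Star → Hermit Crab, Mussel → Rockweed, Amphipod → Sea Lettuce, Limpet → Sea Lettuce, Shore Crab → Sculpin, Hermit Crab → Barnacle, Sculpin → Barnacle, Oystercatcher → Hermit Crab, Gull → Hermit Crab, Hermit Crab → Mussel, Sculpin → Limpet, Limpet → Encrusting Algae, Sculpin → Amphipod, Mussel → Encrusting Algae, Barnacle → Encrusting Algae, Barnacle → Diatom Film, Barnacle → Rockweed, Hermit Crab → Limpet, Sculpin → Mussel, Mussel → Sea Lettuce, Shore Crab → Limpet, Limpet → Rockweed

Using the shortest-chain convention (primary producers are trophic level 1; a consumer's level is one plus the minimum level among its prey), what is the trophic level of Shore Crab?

Trophic level 3

Encrusting Algae is a producer → level 1.
Limpet eats Encrusting Algae → level 2.
Shore Crab eats Limpet → level 3.
No prey of Shore Crab is below level 2, so 3 is the minimum.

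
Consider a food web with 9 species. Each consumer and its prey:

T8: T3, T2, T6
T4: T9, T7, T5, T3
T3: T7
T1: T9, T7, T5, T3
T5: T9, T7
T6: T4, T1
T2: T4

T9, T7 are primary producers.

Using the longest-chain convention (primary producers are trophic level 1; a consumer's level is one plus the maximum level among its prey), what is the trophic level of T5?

T9 is a producer → level 1.
T5 eats T9 (level 1); other prey at levels: T7 1 → level 2.

Trophic level 2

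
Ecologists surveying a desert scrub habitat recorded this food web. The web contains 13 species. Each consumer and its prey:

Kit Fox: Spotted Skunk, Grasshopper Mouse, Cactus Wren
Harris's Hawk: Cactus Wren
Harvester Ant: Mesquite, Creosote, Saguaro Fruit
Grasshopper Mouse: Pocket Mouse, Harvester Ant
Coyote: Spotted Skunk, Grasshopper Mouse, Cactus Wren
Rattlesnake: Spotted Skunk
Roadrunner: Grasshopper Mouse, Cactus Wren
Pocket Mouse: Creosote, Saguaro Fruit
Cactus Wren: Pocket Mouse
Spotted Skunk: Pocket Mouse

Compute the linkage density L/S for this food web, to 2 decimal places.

There are L = 19 links among S = 13 species.
L/S = 19/13 = 1.4615 ≈ 1.46.

L/S = 1.46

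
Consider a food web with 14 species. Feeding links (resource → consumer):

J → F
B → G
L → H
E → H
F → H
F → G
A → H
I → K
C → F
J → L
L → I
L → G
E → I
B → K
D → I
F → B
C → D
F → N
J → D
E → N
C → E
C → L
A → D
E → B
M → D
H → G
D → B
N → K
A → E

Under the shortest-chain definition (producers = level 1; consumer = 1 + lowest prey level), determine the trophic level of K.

C is a producer → level 1.
E eats C → level 2.
B eats E → level 3.
K eats B → level 4.
No prey of K is below level 3, so 4 is the minimum.

Trophic level 4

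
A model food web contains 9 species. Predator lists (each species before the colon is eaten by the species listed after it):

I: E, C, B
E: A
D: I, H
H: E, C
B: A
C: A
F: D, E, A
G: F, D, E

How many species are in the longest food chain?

One longest chain: G → F → D → I → E → A.
It has 6 species and 5 links.

6 species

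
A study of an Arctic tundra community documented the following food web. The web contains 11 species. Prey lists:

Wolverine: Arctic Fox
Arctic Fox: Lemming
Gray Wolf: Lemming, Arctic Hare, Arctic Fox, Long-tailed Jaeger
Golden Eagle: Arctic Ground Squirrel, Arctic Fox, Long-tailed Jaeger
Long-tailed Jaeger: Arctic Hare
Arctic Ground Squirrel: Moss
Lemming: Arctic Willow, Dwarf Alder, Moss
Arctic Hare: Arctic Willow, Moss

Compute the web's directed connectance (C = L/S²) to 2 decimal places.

C = 0.13

The web has S = 11 species and L = 16 feeding links.
C = L / S² = 16 / 121 = 0.1322 ≈ 0.13.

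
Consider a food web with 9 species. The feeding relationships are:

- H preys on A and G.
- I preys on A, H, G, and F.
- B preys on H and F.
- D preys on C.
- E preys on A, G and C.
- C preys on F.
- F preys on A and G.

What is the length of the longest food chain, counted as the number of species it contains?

4 species

One longest chain: A → F → C → D.
It has 4 species and 3 links.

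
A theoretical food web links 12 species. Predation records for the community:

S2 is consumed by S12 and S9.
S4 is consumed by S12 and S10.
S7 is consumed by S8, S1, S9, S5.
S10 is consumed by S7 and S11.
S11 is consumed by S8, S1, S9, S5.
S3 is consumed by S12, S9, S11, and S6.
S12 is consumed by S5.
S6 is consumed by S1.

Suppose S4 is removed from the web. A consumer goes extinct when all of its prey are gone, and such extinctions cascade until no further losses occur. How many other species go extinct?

Remove S4.
Round 1: S10 (all prey gone) → extinct.
Round 2: S7 (all prey gone) → extinct.
No further losses. Total secondary extinctions: 2.

2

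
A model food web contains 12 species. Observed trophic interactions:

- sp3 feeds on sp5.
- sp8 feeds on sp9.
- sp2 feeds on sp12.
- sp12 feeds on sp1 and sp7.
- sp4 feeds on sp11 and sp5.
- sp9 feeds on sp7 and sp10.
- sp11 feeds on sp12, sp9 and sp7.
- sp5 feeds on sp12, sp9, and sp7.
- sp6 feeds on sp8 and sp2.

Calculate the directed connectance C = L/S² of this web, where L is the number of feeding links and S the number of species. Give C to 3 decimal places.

The web has S = 12 species and L = 17 feeding links.
C = L / S² = 17 / 144 = 0.1181 ≈ 0.118.

C = 0.118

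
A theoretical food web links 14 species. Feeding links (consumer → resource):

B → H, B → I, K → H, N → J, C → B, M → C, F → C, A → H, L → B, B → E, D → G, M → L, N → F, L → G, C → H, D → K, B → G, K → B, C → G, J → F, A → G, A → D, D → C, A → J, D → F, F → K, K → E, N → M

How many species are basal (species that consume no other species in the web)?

Basal species (no prey listed): I, H, G, E.
Count: 4.

4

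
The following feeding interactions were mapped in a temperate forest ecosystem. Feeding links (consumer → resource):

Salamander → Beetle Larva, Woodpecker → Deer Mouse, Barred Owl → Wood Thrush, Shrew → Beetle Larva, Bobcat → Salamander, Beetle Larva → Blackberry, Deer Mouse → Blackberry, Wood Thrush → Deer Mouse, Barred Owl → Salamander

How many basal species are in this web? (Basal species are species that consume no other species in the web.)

1

Basal species (no prey listed): Blackberry.
Count: 1.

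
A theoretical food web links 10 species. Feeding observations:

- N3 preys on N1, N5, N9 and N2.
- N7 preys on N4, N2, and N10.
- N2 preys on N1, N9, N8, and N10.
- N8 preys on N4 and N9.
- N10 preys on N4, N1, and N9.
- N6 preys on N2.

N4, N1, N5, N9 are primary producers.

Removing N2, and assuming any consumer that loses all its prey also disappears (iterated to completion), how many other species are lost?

Remove N2.
Round 1: N6 (all prey gone) → extinct.
No further losses. Total secondary extinctions: 1.

1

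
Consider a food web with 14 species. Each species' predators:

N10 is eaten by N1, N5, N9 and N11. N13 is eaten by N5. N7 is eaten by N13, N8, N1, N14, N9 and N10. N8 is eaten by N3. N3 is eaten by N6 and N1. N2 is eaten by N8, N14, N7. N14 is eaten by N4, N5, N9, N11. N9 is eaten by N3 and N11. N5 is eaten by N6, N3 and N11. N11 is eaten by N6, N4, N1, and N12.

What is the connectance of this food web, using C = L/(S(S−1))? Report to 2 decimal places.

C = 0.16

The web has S = 14 species and L = 30 feeding links.
C = L / (S(S−1)) = 30 / 182 = 0.1648 ≈ 0.16.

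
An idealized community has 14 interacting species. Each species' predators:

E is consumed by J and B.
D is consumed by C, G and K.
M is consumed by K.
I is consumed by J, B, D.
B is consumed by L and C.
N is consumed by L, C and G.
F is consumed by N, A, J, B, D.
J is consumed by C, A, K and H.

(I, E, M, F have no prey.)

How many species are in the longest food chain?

One longest chain: I → D → C.
It has 3 species and 2 links.

3 species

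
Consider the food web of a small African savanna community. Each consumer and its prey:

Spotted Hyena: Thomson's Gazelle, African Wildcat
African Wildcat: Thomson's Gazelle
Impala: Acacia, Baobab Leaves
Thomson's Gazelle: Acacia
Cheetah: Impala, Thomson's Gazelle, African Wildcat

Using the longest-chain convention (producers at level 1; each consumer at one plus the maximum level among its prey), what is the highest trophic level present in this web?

Producers (level 1): Acacia, Baobab Leaves.
Acacia → Thomson's Gazelle → African Wildcat → Spotted Hyena gives Spotted Hyena level 4.
No species has a prey at level 4, so no species reaches level 5.

4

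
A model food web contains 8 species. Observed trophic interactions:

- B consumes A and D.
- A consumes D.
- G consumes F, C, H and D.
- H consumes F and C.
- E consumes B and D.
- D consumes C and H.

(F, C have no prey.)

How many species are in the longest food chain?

One longest chain: F → H → D → A → B → E.
It has 6 species and 5 links.

6 species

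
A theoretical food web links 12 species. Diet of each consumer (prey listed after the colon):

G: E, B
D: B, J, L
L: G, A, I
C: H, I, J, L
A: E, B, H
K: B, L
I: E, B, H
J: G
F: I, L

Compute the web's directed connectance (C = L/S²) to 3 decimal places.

C = 0.160

The web has S = 12 species and L = 23 feeding links.
C = L / S² = 23 / 144 = 0.1597 ≈ 0.160.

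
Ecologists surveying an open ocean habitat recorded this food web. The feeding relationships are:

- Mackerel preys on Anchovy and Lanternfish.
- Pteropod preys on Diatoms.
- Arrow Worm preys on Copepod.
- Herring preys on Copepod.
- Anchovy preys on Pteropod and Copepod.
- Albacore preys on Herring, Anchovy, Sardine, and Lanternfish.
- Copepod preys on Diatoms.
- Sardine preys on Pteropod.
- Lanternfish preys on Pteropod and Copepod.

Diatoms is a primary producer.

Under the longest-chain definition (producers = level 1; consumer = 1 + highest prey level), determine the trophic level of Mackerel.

Trophic level 4

Diatoms is a producer → level 1.
Copepod eats Diatoms → level 2.
Lanternfish eats Copepod (level 2); other prey at levels: Pteropod 2 → level 3.
Mackerel eats Lanternfish (level 3); other prey at levels: Anchovy 3 → level 4.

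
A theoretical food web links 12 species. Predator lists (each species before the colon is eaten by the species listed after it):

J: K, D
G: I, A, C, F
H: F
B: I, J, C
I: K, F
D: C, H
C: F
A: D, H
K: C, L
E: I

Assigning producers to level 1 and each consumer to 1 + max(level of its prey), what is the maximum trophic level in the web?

5

Producers (level 1): B, E, G.
B → I → K → C → F gives F level 5.
No species has a prey at level 5, so no species reaches level 6.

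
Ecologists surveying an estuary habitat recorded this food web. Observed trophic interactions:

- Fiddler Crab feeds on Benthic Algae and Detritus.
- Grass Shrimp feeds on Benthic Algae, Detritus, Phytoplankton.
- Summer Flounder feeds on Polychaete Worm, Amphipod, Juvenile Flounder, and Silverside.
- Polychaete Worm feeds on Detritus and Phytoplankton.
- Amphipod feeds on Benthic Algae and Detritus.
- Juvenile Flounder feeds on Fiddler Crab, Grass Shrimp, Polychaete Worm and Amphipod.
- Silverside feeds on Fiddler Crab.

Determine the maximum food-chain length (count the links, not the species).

3 links

One longest chain: Detritus → Amphipod → Juvenile Flounder → Summer Flounder.
It has 4 species and 3 links.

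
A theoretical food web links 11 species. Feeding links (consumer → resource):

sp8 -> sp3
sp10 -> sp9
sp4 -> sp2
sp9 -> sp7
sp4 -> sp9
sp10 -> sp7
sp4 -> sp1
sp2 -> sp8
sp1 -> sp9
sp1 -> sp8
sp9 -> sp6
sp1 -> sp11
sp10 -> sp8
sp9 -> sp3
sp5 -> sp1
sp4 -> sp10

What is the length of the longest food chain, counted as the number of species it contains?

One longest chain: sp3 → sp8 → sp2 → sp4.
It has 4 species and 3 links.

4 species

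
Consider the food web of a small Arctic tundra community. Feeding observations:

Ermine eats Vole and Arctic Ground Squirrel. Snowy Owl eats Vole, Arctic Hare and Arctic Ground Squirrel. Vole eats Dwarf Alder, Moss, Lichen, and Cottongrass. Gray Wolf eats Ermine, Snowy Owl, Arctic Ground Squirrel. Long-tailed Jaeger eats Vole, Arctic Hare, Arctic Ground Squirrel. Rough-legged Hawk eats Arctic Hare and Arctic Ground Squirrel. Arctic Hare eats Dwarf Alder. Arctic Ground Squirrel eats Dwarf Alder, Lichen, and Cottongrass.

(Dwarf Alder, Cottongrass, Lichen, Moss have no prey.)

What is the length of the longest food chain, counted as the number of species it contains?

4 species

One longest chain: Dwarf Alder → Arctic Ground Squirrel → Ermine → Gray Wolf.
It has 4 species and 3 links.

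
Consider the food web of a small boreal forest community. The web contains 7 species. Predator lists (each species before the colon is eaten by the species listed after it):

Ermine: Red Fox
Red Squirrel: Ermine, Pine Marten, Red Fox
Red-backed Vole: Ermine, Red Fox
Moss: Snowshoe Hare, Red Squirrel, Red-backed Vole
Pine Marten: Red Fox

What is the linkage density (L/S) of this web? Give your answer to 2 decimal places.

L/S = 1.43

There are L = 10 links among S = 7 species.
L/S = 10/7 = 1.4286 ≈ 1.43.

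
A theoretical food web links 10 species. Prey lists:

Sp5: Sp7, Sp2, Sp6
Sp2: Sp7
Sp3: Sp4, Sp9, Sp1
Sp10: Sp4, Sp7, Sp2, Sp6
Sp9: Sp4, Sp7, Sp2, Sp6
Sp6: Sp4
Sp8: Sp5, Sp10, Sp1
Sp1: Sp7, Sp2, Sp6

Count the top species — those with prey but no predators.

2

Top species (has prey, but nothing eats it): Sp8, Sp3.
Count: 2.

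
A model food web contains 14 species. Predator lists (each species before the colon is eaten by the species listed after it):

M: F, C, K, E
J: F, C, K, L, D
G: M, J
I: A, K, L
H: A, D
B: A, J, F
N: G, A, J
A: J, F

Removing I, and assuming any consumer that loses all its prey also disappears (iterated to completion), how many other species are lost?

Remove I.
Every predator of it retains at least one other prey: A still has N, B, H; K still has M, J; L still has J.
No consumer loses all prey, so no secondary extinctions occur.

0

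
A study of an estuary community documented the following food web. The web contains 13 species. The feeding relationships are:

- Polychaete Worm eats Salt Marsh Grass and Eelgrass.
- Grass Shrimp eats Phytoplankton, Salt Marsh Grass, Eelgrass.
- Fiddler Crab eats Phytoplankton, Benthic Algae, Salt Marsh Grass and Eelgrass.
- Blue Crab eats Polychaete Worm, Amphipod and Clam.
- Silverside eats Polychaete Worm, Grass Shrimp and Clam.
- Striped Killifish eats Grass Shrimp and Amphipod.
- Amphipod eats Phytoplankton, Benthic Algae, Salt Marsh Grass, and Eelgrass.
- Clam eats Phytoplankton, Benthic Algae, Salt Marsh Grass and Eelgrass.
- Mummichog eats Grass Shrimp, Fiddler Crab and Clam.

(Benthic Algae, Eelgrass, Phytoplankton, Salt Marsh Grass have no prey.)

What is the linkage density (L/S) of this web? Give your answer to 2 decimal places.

There are L = 28 links among S = 13 species.
L/S = 28/13 = 2.1538 ≈ 2.15.

L/S = 2.15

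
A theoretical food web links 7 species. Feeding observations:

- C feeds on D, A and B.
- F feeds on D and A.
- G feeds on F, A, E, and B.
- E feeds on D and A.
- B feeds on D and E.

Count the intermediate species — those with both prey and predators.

Intermediate species (has both prey and predators): F, E, B.
Count: 3.

3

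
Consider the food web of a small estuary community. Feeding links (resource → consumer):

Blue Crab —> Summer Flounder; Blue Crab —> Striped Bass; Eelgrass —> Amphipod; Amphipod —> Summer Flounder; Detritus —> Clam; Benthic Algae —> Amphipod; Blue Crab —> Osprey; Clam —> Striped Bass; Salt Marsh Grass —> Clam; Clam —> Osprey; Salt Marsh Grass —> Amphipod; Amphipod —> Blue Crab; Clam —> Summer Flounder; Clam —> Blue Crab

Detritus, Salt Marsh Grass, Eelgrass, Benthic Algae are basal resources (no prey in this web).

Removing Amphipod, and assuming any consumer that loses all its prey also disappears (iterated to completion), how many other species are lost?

0

Remove Amphipod.
Every predator of it retains at least one other prey: Blue Crab still has Clam; Summer Flounder still has Clam, Blue Crab.
No consumer loses all prey, so no secondary extinctions occur.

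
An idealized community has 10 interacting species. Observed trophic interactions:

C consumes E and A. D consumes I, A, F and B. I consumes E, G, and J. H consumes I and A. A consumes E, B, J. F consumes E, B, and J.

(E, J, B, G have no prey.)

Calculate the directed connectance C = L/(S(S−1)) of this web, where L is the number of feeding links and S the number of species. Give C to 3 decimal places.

The web has S = 10 species and L = 17 feeding links.
C = L / (S(S−1)) = 17 / 90 = 0.1889 ≈ 0.189.

C = 0.189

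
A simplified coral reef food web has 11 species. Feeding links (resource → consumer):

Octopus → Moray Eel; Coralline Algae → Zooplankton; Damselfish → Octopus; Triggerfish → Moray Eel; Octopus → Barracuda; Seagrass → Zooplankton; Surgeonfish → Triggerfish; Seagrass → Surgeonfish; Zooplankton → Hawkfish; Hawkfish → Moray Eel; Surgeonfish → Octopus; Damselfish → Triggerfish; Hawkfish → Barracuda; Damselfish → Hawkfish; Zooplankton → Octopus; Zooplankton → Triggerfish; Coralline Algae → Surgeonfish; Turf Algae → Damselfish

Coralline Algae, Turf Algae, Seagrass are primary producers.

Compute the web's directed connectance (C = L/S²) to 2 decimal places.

C = 0.15

The web has S = 11 species and L = 18 feeding links.
C = L / S² = 18 / 121 = 0.1488 ≈ 0.15.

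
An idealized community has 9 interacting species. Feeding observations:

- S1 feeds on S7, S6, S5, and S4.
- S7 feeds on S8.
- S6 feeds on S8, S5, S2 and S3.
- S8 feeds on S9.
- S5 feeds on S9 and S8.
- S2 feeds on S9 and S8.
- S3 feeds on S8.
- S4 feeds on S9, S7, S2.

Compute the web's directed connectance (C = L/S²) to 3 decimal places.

The web has S = 9 species and L = 18 feeding links.
C = L / S² = 18 / 81 = 0.2222 ≈ 0.222.

C = 0.222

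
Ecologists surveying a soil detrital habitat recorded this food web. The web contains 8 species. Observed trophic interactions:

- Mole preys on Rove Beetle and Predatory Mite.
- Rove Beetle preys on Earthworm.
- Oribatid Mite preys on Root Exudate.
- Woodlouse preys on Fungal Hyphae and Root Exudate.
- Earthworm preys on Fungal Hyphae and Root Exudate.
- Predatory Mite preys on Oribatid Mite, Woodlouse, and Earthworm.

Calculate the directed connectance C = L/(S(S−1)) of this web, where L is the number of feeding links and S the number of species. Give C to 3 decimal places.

C = 0.196

The web has S = 8 species and L = 11 feeding links.
C = L / (S(S−1)) = 11 / 56 = 0.1964 ≈ 0.196.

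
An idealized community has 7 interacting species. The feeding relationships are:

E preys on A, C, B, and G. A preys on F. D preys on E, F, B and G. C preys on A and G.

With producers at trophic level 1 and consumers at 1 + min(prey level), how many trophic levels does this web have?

2

Producers (level 1): F, B, G.
Following each consumer down to its lowest-level prey: B → E (levels 1 through 2).
All prey of E (B 1, G 1, A 2, C 2) are at level 1 or above, so E is at level 1 + 1 = 2.
Every consumer has at least one prey at level 1 or below, so none exceeds level 2.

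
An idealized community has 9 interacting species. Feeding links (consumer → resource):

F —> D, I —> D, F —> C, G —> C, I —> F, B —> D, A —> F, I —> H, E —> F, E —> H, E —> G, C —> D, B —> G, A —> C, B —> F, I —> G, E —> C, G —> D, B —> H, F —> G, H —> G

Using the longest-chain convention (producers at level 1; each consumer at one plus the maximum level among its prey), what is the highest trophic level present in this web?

5

Producers (level 1): D.
D → C → G → H → B gives B level 5.
No species has a prey at level 5, so no species reaches level 6.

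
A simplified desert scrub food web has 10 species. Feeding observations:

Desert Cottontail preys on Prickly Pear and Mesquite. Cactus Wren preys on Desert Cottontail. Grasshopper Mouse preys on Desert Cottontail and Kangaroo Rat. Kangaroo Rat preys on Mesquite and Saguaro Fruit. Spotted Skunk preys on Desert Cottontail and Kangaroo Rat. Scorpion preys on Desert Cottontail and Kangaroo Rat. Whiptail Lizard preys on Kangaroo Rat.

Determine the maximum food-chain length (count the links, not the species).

2 links

One longest chain: Prickly Pear → Desert Cottontail → Spotted Skunk.
It has 3 species and 2 links.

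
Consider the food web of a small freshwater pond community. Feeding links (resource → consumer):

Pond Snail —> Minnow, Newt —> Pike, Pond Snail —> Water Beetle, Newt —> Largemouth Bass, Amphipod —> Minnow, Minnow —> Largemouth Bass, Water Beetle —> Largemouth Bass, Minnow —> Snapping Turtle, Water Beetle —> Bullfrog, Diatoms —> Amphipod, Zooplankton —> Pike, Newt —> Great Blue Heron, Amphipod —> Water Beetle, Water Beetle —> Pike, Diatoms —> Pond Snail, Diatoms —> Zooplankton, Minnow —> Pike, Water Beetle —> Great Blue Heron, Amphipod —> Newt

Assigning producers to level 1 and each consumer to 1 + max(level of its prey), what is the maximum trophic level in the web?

Producers (level 1): Diatoms.
Diatoms → Pond Snail → Water Beetle → Largemouth Bass gives Largemouth Bass level 4.
No species has a prey at level 4, so no species reaches level 5.

4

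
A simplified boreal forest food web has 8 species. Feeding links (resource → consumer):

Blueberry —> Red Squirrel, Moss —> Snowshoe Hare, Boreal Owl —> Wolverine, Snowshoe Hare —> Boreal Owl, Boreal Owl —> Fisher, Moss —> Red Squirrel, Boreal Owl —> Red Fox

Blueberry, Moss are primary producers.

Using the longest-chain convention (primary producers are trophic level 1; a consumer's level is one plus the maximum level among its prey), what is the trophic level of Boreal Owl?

Moss is a producer → level 1.
Snowshoe Hare eats Moss → level 2.
Boreal Owl eats Snowshoe Hare → level 3.

Trophic level 3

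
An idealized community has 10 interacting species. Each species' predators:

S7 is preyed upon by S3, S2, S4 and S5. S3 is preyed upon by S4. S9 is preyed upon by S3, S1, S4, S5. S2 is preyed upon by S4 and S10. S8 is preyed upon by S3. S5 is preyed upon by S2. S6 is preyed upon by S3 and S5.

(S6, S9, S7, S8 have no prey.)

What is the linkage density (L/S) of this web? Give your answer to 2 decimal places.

There are L = 15 links among S = 10 species.
L/S = 15/10 = 1.5000 ≈ 1.50.

L/S = 1.50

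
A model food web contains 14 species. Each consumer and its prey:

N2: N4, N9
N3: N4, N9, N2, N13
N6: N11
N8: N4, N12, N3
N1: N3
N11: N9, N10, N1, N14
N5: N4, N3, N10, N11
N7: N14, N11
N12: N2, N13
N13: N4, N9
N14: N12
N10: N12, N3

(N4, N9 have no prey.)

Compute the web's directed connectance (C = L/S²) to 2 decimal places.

C = 0.14

The web has S = 14 species and L = 28 feeding links.
C = L / S² = 28 / 196 = 0.1429 ≈ 0.14.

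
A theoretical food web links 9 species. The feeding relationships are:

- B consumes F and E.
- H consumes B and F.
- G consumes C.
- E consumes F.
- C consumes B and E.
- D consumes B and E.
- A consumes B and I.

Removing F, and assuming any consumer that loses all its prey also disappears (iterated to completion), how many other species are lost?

Remove F.
Round 1: E (all prey gone) → extinct.
Round 2: B (all prey gone) → extinct.
Round 3: C (all prey gone), H (all prey gone), D (all prey gone) → extinct.
Round 4: G (all prey gone) → extinct.
No further losses. Total secondary extinctions: 6.

6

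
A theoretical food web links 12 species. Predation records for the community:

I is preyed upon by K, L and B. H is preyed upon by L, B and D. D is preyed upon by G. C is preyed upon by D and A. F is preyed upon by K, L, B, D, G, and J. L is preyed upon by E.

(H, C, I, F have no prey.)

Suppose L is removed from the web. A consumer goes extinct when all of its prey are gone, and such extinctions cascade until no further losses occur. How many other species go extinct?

Remove L.
Round 1: E (all prey gone) → extinct.
No further losses. Total secondary extinctions: 1.

1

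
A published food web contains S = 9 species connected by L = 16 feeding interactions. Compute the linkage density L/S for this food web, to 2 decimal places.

L/S = 1.78

There are L = 16 links among S = 9 species.
L/S = 16/9 = 1.7778 ≈ 1.78.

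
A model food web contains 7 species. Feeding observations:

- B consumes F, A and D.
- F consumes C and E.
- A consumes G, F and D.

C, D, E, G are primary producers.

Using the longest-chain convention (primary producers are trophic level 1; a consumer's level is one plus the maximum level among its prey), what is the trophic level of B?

Trophic level 4

C is a producer → level 1.
F eats C (level 1); other prey at levels: E 1 → level 2.
A eats F (level 2); other prey at levels: D 1, G 1 → level 3.
B eats A (level 3); other prey at levels: D 1, F 2 → level 4.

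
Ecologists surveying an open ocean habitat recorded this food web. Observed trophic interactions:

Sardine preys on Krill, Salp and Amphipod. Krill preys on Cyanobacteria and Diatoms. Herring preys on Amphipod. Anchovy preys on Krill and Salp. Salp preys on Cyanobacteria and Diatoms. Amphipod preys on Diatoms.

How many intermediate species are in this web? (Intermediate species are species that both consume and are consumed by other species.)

Intermediate species (has both prey and predators): Salp, Krill, Amphipod.
Count: 3.

3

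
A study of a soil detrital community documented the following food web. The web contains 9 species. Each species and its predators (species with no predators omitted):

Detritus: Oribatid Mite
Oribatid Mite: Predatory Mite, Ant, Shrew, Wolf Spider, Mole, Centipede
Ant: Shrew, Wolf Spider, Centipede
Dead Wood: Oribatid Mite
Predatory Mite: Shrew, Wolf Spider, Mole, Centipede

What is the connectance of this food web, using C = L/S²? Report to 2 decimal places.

C = 0.19

The web has S = 9 species and L = 15 feeding links.
C = L / S² = 15 / 81 = 0.1852 ≈ 0.19.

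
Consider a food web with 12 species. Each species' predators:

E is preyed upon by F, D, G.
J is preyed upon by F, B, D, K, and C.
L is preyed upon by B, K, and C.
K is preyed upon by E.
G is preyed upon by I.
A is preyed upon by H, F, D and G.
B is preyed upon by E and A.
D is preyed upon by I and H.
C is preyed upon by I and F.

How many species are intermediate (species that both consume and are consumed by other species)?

7

Intermediate species (has both prey and predators): B, K, C, A, E, G, D.
Count: 7.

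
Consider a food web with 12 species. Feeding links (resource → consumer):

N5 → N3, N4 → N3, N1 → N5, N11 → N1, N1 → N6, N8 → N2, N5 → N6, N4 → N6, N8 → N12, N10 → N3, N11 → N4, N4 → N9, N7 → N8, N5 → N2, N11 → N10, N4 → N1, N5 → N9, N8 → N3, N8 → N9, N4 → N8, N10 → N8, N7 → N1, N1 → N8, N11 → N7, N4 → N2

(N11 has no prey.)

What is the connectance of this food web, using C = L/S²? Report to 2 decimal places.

The web has S = 12 species and L = 25 feeding links.
C = L / S² = 25 / 144 = 0.1736 ≈ 0.17.

C = 0.17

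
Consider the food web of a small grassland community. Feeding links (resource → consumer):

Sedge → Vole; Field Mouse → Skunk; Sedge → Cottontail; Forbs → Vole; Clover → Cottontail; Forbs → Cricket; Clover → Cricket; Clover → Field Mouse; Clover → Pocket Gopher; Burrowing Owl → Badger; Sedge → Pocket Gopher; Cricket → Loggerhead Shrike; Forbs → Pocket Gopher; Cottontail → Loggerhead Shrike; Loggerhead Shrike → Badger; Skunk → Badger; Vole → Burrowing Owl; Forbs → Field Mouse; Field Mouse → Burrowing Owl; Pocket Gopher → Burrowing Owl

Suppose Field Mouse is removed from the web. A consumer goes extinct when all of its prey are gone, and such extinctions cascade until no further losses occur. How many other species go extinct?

1

Remove Field Mouse.
Round 1: Skunk (all prey gone) → extinct.
No further losses. Total secondary extinctions: 1.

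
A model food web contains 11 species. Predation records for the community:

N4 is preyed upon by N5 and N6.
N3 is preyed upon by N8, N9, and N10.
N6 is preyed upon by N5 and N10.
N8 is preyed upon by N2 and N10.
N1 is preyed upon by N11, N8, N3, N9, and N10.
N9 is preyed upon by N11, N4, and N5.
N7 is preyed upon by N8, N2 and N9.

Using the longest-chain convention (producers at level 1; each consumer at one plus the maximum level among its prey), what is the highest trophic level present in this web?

Producers (level 1): N1, N7.
N1 → N3 → N9 → N4 → N6 → N10 gives N10 level 6.
No species has a prey at level 6, so no species reaches level 7.

6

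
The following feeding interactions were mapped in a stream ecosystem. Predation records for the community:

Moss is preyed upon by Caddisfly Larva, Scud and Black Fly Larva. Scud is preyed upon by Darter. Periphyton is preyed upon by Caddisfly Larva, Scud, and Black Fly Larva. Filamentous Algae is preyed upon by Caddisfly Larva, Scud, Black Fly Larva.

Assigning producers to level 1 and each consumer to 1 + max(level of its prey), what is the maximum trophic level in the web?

Producers (level 1): Periphyton, Filamentous Algae, Moss.
Periphyton → Scud → Darter gives Darter level 3.
No species has a prey at level 3, so no species reaches level 4.

3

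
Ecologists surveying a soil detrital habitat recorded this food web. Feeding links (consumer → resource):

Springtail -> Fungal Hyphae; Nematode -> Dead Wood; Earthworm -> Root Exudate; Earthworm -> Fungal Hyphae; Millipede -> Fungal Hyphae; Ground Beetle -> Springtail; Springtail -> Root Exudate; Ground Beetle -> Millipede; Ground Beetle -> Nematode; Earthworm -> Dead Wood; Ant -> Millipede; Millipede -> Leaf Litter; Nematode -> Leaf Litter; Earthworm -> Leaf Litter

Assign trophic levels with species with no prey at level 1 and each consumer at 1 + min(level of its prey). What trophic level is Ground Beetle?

Trophic level 3

Root Exudate has no prey (basal) → level 1.
Springtail eats Root Exudate → level 2.
Ground Beetle eats Springtail → level 3.
No prey of Ground Beetle is below level 2, so 3 is the minimum.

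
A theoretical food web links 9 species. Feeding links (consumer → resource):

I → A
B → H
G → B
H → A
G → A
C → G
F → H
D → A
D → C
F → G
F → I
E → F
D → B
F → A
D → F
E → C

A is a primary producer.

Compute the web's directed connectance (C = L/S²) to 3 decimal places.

The web has S = 9 species and L = 16 feeding links.
C = L / S² = 16 / 81 = 0.1975 ≈ 0.198.

C = 0.198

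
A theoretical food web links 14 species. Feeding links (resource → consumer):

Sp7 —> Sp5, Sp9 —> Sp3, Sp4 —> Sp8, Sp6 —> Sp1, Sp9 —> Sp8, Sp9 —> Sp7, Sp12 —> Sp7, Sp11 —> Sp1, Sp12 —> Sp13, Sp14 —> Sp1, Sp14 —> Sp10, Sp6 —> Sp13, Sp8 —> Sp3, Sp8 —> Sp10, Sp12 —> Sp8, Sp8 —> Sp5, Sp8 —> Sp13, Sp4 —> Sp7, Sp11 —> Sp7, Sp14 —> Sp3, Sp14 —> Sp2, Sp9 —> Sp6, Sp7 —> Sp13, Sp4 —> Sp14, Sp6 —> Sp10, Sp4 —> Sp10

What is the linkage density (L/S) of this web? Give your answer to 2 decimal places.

L/S = 1.86

There are L = 26 links among S = 14 species.
L/S = 26/14 = 1.8571 ≈ 1.86.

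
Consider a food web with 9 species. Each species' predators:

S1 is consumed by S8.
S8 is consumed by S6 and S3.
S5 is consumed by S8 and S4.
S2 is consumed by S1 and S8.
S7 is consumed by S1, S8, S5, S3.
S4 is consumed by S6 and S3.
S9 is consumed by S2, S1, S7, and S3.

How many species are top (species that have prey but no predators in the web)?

2

Top species (has prey, but nothing eats it): S6, S3.
Count: 2.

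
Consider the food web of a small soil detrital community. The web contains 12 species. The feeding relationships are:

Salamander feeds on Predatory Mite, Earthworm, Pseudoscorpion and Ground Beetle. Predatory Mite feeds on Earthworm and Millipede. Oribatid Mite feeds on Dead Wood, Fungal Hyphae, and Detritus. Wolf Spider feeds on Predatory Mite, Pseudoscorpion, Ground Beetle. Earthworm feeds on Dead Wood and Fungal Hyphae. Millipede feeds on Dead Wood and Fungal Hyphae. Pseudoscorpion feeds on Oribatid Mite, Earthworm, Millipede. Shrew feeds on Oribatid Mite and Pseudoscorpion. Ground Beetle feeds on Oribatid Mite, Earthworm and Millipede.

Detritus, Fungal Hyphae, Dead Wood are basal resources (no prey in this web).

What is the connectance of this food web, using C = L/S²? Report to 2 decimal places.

The web has S = 12 species and L = 24 feeding links.
C = L / S² = 24 / 144 = 0.1667 ≈ 0.17.

C = 0.17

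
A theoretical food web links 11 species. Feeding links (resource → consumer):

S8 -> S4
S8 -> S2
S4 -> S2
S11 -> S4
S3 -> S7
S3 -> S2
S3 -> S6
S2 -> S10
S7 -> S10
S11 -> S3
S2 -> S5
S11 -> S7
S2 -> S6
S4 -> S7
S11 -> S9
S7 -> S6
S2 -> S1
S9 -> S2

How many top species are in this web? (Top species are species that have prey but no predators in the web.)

4

Top species (has prey, but nothing eats it): S5, S10, S1, S6.
Count: 4.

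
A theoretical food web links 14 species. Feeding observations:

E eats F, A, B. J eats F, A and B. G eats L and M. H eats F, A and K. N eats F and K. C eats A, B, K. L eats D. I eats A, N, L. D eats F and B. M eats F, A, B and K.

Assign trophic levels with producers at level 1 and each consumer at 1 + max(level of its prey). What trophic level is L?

B is a producer → level 1.
D eats B (level 1); other prey at levels: F 1 → level 2.
L eats D → level 3.

Trophic level 3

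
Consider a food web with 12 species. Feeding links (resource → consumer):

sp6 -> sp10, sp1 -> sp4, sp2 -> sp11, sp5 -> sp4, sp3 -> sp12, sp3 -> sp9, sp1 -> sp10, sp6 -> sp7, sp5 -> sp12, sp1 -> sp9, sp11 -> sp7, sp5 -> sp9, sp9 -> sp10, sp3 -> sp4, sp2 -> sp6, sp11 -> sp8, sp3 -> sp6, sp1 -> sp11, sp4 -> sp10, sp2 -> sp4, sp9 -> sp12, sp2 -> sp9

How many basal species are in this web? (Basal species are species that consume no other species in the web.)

4

Basal species (no prey listed): sp5, sp2, sp3, sp1.
Count: 4.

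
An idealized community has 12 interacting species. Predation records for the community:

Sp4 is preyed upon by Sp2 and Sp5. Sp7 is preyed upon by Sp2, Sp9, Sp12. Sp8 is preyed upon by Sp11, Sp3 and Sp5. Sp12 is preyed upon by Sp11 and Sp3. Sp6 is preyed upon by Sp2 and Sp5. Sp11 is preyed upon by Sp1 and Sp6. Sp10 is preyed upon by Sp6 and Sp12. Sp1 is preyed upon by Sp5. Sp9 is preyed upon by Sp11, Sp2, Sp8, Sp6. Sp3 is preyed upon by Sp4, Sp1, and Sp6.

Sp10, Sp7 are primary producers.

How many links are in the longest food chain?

5 links

One longest chain: Sp7 → Sp9 → Sp8 → Sp3 → Sp4 → Sp2.
It has 6 species and 5 links.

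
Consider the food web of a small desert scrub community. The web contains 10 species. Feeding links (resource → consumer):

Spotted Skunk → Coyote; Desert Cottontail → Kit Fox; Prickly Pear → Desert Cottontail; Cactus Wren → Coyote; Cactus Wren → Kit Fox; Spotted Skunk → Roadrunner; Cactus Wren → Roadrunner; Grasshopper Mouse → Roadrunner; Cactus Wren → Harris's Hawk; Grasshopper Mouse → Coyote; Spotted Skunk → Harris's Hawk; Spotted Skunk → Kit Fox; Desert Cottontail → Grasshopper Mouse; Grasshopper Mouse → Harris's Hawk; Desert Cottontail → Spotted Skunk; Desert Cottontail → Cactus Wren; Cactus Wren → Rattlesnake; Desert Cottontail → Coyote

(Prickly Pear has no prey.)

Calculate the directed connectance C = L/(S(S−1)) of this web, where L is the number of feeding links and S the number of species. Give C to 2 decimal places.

The web has S = 10 species and L = 18 feeding links.
C = L / (S(S−1)) = 18 / 90 = 0.2000 ≈ 0.20.

C = 0.20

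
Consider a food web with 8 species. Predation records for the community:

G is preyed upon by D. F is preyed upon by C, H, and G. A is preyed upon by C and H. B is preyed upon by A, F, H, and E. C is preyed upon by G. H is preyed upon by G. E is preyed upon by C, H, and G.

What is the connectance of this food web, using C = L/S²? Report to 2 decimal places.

C = 0.23

The web has S = 8 species and L = 15 feeding links.
C = L / S² = 15 / 64 = 0.2344 ≈ 0.23.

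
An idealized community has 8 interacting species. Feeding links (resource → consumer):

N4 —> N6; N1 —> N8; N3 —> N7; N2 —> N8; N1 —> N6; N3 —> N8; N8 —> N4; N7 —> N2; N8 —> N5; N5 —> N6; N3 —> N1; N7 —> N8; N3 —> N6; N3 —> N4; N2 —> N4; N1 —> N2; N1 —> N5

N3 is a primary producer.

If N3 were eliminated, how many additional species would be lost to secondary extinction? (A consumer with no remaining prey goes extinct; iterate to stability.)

Remove N3.
Round 1: N1 (all prey gone), N7 (all prey gone) → extinct.
Round 2: N2 (all prey gone) → extinct.
Round 3: N8 (all prey gone) → extinct.
Round 4: N5 (all prey gone), N4 (all prey gone) → extinct.
Round 5: N6 (all prey gone) → extinct.
No further losses. Total secondary extinctions: 7.

7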